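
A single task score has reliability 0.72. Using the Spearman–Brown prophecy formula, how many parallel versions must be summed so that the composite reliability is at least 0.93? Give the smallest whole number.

6

k ≥ ρ*(1−ρ₁)/(ρ₁(1−ρ*)) = 0.93·0.28 / (0.72·0.07) = 5.167.
Smallest integer k = 6.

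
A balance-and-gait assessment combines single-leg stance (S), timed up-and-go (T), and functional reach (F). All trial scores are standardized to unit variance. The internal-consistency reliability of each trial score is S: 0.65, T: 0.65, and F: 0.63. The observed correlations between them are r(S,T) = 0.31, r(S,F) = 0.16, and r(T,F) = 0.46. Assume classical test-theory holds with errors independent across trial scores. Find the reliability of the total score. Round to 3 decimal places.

0.780

Var(S+T+F) = 3 + 2·[0.31 + 0.16 + 0.46] = 3 + 1.86 = 4.86.
Under uncorrelated errors the observed covariances equal the true-score covariances, so only the own-variance terms attenuate.
True-score variance = [0.65 + 0.65 + 0.63] + 1.86 = 1.93 + 1.86 = 3.79.
Reliability = 3.79 / 4.86 = 0.780.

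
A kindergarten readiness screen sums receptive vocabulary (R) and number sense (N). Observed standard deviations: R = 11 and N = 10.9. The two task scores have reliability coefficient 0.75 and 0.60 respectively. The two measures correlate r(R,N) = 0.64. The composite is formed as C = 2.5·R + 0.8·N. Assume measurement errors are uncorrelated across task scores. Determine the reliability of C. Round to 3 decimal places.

0.807

Var(C) = 2.5²·11² + 0.8²·10.9² + 2·[2·11·10.9·0.64] = 832.288 + 306.944 = 1139.23.
Because errors are independent across components, Cov(Tᵢ,Tⱼ) = Cov(Xᵢ,Xⱼ); the off-diagonal part of the true-score variance is the same as above.
True-score variance = [2.5²·11²·0.75 + 0.8²·10.9²·0.60] + 306.944 = 612.811 + 306.944 = 919.755.
Reliability = 919.755 / 1139.23 = 0.807.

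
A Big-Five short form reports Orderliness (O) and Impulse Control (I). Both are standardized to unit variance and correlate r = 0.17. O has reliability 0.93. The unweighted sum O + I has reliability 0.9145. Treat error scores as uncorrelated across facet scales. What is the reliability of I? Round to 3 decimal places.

0.870

Var(O+I) = 2 + 2·0.17 = 2.340.
True-score variance = ρ_O + ρ_I + 2·0.17, so 0.9145 = (0.93 + ρ_I + 0.34) / 2.340.
ρ_I = 0.9145·2.340 − 0.93 − 0.34 = 0.870.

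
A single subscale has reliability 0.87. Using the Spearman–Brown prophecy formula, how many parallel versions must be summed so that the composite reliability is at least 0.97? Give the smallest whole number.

5

k ≥ ρ*(1−ρ₁)/(ρ₁(1−ρ*)) = 0.97·0.13 / (0.87·0.03) = 4.831.
Smallest integer k = 5.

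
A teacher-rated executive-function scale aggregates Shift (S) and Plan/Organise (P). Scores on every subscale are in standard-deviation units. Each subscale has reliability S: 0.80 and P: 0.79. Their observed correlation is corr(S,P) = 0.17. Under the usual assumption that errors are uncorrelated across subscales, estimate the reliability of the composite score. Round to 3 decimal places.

Var(S+P) = 2 + 2·[0.17] = 2 + 0.34 = 2.34.
With uncorrelated errors the cross-covariances are all true-score covariance, so they carry over unchanged; only the diagonal terms shrink to ρᵢσᵢ².
True-score variance = [0.80 + 0.79] + 0.34 = 1.59 + 0.34 = 1.93.
Reliability = 1.93 / 2.34 = 0.825.

0.825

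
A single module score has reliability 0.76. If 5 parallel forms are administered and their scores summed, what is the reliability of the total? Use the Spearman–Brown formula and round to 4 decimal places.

ρ_k = kρ / (1 + (k−1)ρ) = 5·0.76 / (1 + 4·0.76) = 3.800 / 4.040 = 0.9406.

0.9406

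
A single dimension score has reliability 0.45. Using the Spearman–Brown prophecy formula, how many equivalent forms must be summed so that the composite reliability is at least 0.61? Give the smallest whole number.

2

k ≥ ρ*(1−ρ₁)/(ρ₁(1−ρ*)) = 0.61·0.55 / (0.45·0.39) = 1.912.
Smallest integer k = 2.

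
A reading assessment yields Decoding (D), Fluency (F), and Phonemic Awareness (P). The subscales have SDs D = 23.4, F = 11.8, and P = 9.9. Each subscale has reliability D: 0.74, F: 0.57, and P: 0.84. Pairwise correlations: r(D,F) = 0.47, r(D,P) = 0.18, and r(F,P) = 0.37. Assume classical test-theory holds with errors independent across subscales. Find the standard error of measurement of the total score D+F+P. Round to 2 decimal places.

14.76

Var(total) = 784.81 + 429.397 = 1214.21.
True-score variance = 566.89 + 429.397 = 996.287, so reliability = 0.8205.
Error variance = 1214.21 − 996.287 = 217.92; SEM = √217.92 = 14.76.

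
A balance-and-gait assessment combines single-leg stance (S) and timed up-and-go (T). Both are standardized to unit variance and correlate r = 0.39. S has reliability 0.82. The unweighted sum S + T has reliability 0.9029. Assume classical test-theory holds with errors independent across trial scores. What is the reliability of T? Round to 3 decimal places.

Var(S+T) = 2 + 2·0.39 = 2.780.
True-score variance = ρ_S + ρ_T + 2·0.39, so 0.9029 = (0.82 + ρ_T + 0.78) / 2.780.
ρ_T = 0.9029·2.780 − 0.82 − 0.78 = 0.910.

0.910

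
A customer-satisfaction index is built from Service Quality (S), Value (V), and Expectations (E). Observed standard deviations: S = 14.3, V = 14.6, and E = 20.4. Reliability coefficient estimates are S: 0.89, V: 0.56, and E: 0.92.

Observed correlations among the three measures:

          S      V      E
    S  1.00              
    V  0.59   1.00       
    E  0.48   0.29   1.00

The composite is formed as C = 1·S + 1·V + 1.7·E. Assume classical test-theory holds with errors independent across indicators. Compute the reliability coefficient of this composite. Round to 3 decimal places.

0.919

Var(C) = 14.3² + 14.6² + 1.7²·20.4² + 2·[14.3·14.6·0.59 + 1.7·14.3·20.4·0.48 + 1.7·14.6·20.4·0.29] = 1620.35 + 1016.12 = 2636.47.
Under uncorrelated errors the observed covariances equal the true-score covariances, so only the own-variance terms attenuate.
True-score variance = [14.3²·0.89 + 14.6²·0.56 + 1.7²·20.4²·0.92] + 1016.12 = 1407.85 + 1016.12 = 2423.97.
Reliability = 2423.97 / 2636.47 = 0.919.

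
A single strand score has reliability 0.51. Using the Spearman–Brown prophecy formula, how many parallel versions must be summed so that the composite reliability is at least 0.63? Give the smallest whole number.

2

k ≥ ρ*(1−ρ₁)/(ρ₁(1−ρ*)) = 0.63·0.49 / (0.51·0.37) = 1.636.
Smallest integer k = 2.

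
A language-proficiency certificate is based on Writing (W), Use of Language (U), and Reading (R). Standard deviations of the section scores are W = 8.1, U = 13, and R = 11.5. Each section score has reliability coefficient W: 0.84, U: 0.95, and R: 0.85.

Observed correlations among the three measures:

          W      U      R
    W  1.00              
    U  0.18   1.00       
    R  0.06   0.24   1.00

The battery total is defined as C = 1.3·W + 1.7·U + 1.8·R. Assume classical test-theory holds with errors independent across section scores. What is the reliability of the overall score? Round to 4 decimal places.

Var(C) = 1.3²·8.1² + 1.7²·13² + 1.8²·11.5² + 2·[2.21·8.1·13·0.18 + 2.34·8.1·11.5·0.06 + 3.06·13·11.5·0.24] = 1027.78 + 329.519 = 1357.3.
Because errors are independent across components, Cov(Tᵢ,Tⱼ) = Cov(Xᵢ,Xⱼ); the off-diagonal part of the true-score variance is the same as above.
True-score variance = [1.3²·8.1²·0.84 + 1.7²·13²·0.95 + 1.8²·11.5²·0.85] + 329.519 = 921.346 + 329.519 = 1250.86.
Reliability = 1250.86 / 1357.3 = 0.9216.

0.9216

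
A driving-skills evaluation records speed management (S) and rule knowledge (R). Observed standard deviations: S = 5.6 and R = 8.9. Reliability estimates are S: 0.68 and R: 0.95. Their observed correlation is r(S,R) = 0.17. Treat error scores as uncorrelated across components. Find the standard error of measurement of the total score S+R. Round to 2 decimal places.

3.74

Var(total) = 110.57 + 16.9456 = 127.516.
True-score variance = 96.5743 + 16.9456 = 113.52, so reliability = 0.8902.
Error variance = 127.516 − 113.52 = 13.9957; SEM = √13.9957 = 3.74.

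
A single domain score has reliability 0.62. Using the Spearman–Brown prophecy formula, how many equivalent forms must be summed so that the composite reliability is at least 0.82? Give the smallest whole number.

3

k ≥ ρ*(1−ρ₁)/(ρ₁(1−ρ*)) = 0.82·0.38 / (0.62·0.18) = 2.792.
Smallest integer k = 3.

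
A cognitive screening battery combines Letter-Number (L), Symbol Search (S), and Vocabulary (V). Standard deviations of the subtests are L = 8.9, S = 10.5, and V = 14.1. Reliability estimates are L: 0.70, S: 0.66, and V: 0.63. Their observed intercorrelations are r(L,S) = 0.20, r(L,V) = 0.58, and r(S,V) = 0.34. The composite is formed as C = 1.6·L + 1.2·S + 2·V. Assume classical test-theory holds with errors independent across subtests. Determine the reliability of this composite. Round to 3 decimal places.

Var(C) = 1.6²·8.9² + 1.2²·10.5² + 2²·14.1² + 2·[1.92·8.9·10.5·0.20 + 3.2·8.9·14.1·0.58 + 2.4·10.5·14.1·0.34] = 1156.78 + 779.206 = 1935.98.
With uncorrelated errors the cross-covariances are all true-score covariance, so they carry over unchanged; only the diagonal terms shrink to ρᵢσᵢ².
True-score variance = [1.6²·8.9²·0.70 + 1.2²·10.5²·0.66 + 2²·14.1²·0.63] + 779.206 = 747.727 + 779.206 = 1526.93.
Reliability = 1526.93 / 1935.98 = 0.789.

0.789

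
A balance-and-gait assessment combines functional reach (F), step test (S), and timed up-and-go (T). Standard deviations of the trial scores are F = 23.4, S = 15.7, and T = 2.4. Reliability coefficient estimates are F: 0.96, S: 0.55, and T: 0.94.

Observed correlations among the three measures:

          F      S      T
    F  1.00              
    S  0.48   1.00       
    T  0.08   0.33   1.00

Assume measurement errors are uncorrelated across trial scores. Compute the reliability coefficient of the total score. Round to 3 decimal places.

0.888

Var(F+S+T) = 23.4² + 15.7² + 2.4² + 2·[23.4·15.7·0.48 + 23.4·2.4·0.08 + 15.7·2.4·0.33] = 799.81 + 386.539 = 1186.35.
Because errors are independent across components, Cov(Tᵢ,Tⱼ) = Cov(Xᵢ,Xⱼ); the off-diagonal part of the true-score variance is the same as above.
True-score variance = [23.4²·0.96 + 15.7²·0.55 + 2.4²·0.94] + 386.539 = 666.641 + 386.539 = 1053.18.
Reliability = 1053.18 / 1186.35 = 0.888.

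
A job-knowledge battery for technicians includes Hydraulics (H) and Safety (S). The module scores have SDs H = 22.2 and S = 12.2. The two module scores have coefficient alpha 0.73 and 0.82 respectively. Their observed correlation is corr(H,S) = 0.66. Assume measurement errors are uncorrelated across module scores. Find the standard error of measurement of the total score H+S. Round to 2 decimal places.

Var(total) = 641.68 + 357.509 = 999.189.
True-score variance = 481.822 + 357.509 = 839.331, so reliability = 0.8400.
Error variance = 999.189 − 839.331 = 159.858; SEM = √159.858 = 12.64.

12.64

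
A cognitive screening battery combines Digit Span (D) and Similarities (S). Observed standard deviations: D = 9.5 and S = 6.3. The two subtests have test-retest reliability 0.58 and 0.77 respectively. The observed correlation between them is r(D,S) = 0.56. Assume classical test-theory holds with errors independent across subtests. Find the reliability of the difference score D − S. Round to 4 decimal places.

0.2523

Var(D−S) = 9.5² + 6.3² − 2·9.5·6.3·0.56 = 129.94 − 67.032 = 62.908.
Under uncorrelated errors the observed covariances equal the true-score covariances, so only the own-variance terms attenuate.
True-score variance = [9.5²·0.58 + 6.3²·0.77] − 67.032 = 82.9063 − 67.032 = 15.8743.
Reliability = 15.8743 / 62.908 = 0.2523.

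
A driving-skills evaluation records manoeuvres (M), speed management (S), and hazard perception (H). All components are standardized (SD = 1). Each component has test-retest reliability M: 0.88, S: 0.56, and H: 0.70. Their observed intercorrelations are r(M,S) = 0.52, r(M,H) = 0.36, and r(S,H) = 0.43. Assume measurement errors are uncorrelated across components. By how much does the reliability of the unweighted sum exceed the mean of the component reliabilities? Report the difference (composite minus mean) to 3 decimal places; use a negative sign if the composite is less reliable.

0.134

Var(sum) = 3 + 2.62 = 5.62; true-score variance = 2.14 + 2.62 = 4.76; composite reliability = 0.8470.
Mean component reliability = 0.7133.
Difference = 0.8470 − 0.7133 = 0.134.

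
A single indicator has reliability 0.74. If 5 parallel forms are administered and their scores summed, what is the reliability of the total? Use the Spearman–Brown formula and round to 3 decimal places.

0.934

ρ_k = kρ / (1 + (k−1)ρ) = 5·0.74 / (1 + 4·0.74) = 3.700 / 3.960 = 0.934.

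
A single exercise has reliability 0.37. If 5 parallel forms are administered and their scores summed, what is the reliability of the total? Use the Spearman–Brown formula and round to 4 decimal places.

0.7460

ρ_k = kρ / (1 + (k−1)ρ) = 5·0.37 / (1 + 4·0.37) = 1.850 / 2.480 = 0.7460.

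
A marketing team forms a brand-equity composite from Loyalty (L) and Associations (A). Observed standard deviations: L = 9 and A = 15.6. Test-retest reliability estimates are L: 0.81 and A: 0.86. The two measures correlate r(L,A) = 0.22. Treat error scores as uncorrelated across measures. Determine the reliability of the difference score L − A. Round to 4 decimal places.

0.8116

Var(L−A) = 9² + 15.6² − 2·9·15.6·0.22 = 324.36 − 61.776 = 262.584.
Under uncorrelated errors the observed covariances equal the true-score covariances, so only the own-variance terms attenuate.
True-score variance = [9²·0.81 + 15.6²·0.86] − 61.776 = 274.9 − 61.776 = 213.124.
Reliability = 213.124 / 262.584 = 0.8116.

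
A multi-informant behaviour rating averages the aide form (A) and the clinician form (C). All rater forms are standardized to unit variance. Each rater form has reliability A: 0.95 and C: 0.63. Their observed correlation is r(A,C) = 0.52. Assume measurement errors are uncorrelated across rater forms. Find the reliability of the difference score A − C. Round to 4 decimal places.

Var(A−C) = 1 + 1 − 2·0.52 = 2 − 1.04 = 0.96.
With uncorrelated errors the cross-covariances are all true-score covariance, so they carry over unchanged; only the diagonal terms shrink to ρᵢσᵢ².
True-score variance = [0.95 + 0.63] − 1.04 = 1.58 − 1.04 = 0.54.
Reliability = 0.54 / 0.96 = 0.5625.

0.5625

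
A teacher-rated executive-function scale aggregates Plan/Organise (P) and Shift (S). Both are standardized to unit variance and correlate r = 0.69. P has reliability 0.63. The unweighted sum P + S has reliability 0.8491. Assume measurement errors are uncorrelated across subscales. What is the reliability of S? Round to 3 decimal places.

Var(P+S) = 2 + 2·0.69 = 3.380.
True-score variance = ρ_P + ρ_S + 2·0.69, so 0.8491 = (0.63 + ρ_S + 1.38) / 3.380.
ρ_S = 0.8491·3.380 − 0.63 − 1.38 = 0.860.

0.860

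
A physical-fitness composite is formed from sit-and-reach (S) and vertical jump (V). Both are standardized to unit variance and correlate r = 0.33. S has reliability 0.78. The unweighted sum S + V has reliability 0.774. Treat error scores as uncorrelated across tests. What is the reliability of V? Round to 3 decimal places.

Var(S+V) = 2 + 2·0.33 = 2.660.
True-score variance = ρ_S + ρ_V + 2·0.33, so 0.774 = (0.78 + ρ_V + 0.66) / 2.660.
ρ_V = 0.774·2.660 − 0.78 − 0.66 = 0.619.

0.619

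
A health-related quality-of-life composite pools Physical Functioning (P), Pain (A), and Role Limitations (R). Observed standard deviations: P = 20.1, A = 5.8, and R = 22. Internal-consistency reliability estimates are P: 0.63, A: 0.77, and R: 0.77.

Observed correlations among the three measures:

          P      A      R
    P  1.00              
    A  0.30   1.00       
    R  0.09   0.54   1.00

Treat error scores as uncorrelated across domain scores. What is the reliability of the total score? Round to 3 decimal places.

Var(P+A+R) = 20.1² + 5.8² + 22² + 2·[20.1·5.8·0.30 + 20.1·22·0.09 + 5.8·22·0.54] = 921.65 + 287.352 = 1209.
With uncorrelated errors the cross-covariances are all true-score covariance, so they carry over unchanged; only the diagonal terms shrink to ρᵢσᵢ².
True-score variance = [20.1²·0.63 + 5.8²·0.77 + 22²·0.77] + 287.352 = 653.109 + 287.352 = 940.461.
Reliability = 940.461 / 1209 = 0.778.

0.778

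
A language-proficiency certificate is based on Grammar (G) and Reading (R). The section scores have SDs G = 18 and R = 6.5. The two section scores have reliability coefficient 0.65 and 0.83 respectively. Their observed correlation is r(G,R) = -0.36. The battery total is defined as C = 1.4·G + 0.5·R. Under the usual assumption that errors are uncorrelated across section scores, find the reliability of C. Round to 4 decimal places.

Var(C) = 1.4²·18² + 0.5²·6.5² + 2·[0.7·18·6.5·(-0.36)] = 645.602 − 58.968 = 586.635.
Under uncorrelated errors the observed covariances equal the true-score covariances, so only the own-variance terms attenuate.
True-score variance = [1.4²·18²·0.65 + 0.5²·6.5²·0.83] − 58.968 = 421.543 − 58.968 = 362.575.
Reliability = 362.575 / 586.635 = 0.6181.

0.6181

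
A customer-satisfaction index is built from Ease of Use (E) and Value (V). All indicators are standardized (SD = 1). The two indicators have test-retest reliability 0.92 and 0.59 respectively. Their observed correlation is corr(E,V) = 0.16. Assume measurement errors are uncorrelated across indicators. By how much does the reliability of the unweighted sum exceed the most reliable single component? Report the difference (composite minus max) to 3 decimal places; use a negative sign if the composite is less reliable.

-0.131

Var(sum) = 2 + 0.32 = 2.32; true-score variance = 1.51 + 0.32 = 1.83; composite reliability = 0.7888.
Max component reliability = 0.9200.
Difference = 0.7888 − 0.9200 = -0.131.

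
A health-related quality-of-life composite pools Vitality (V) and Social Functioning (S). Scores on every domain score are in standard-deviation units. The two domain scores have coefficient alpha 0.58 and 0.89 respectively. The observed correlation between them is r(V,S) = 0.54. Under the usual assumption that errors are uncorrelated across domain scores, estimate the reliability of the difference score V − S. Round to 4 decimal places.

0.4239

Var(V−S) = 1 + 1 − 2·0.54 = 2 − 1.08 = 0.92.
Because errors are independent across components, Cov(Tᵢ,Tⱼ) = Cov(Xᵢ,Xⱼ); the off-diagonal part of the true-score variance is the same as above.
True-score variance = [0.58 + 0.89] − 1.08 = 1.47 − 1.08 = 0.39.
Reliability = 0.39 / 0.92 = 0.4239.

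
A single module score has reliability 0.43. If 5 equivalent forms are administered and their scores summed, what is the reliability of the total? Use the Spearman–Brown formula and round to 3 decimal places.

0.790

ρ_k = kρ / (1 + (k−1)ρ) = 5·0.43 / (1 + 4·0.43) = 2.150 / 2.720 = 0.790.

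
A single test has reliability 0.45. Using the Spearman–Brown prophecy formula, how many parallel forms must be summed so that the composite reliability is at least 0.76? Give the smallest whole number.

k ≥ ρ*(1−ρ₁)/(ρ₁(1−ρ*)) = 0.76·0.55 / (0.45·0.24) = 3.870.
Smallest integer k = 4.

4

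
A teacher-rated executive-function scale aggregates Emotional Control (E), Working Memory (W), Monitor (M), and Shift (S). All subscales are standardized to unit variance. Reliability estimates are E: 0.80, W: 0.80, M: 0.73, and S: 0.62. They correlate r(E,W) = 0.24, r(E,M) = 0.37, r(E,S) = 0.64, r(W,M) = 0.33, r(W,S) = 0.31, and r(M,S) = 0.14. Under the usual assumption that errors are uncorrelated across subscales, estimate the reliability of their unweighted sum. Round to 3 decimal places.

Var(E+W+M+S) = 4 + 2·[0.24 + 0.37 + 0.64 + 0.33 + 0.31 + 0.14] = 4 + 4.06 = 8.06.
Under uncorrelated errors the observed covariances equal the true-score covariances, so only the own-variance terms attenuate.
True-score variance = [0.80 + 0.80 + 0.73 + 0.62] + 4.06 = 2.95 + 4.06 = 7.01.
Reliability = 7.01 / 8.06 = 0.870.

0.870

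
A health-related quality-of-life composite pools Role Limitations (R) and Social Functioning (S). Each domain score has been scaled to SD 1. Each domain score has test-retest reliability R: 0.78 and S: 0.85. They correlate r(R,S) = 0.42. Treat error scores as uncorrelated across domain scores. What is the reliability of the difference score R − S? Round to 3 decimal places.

Var(R−S) = 1 + 1 − 2·0.42 = 2 − 0.84 = 1.16.
Under uncorrelated errors the observed covariances equal the true-score covariances, so only the own-variance terms attenuate.
True-score variance = [0.78 + 0.85] − 0.84 = 1.63 − 0.84 = 0.79.
Reliability = 0.79 / 1.16 = 0.681.

0.681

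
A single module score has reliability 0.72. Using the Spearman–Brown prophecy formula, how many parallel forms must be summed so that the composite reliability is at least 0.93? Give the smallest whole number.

k ≥ ρ*(1−ρ₁)/(ρ₁(1−ρ*)) = 0.93·0.28 / (0.72·0.07) = 5.167.
Smallest integer k = 6.

6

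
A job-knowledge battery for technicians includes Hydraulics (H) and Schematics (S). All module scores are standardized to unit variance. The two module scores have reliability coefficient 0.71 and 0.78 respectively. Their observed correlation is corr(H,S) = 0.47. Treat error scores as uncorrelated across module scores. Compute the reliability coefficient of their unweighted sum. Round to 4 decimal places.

Var(H+S) = 2 + 2·[0.47] = 2 + 0.94 = 2.94.
Because errors are independent across components, Cov(Tᵢ,Tⱼ) = Cov(Xᵢ,Xⱼ); the off-diagonal part of the true-score variance is the same as above.
True-score variance = [0.71 + 0.78] + 0.94 = 1.49 + 0.94 = 2.43.
Reliability = 2.43 / 2.94 = 0.8265.

0.8265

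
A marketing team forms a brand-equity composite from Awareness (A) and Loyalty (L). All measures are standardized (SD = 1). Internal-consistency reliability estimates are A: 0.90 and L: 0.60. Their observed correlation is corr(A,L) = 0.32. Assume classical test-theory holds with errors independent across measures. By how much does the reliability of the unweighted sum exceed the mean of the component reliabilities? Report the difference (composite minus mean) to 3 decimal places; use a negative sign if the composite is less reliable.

Var(sum) = 2 + 0.64 = 2.64; true-score variance = 1.5 + 0.64 = 2.14; composite reliability = 0.8106.
Mean component reliability = 0.7500.
Difference = 0.8106 − 0.7500 = 0.061.

0.061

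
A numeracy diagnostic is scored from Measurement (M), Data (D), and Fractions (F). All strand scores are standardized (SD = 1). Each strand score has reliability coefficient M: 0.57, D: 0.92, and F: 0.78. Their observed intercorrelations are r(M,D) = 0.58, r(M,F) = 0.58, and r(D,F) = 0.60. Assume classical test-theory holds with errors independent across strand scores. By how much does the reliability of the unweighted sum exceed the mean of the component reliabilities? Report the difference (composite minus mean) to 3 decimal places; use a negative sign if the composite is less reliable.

0.131

Var(sum) = 3 + 3.52 = 6.52; true-score variance = 2.27 + 3.52 = 5.79; composite reliability = 0.8880.
Mean component reliability = 0.7567.
Difference = 0.8880 − 0.7567 = 0.131.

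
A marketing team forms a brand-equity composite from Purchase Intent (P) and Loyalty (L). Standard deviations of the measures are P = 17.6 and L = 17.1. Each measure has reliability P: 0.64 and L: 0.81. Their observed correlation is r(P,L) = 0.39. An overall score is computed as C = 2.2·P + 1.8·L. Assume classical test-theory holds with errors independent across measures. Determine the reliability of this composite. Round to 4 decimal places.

0.7868

Var(C) = 2.2²·17.6² + 1.8²·17.1² + 2·[3.96·17.6·17.1·0.39] = 2446.65 + 929.605 = 3376.25.
Because errors are independent across components, Cov(Tᵢ,Tⱼ) = Cov(Xᵢ,Xⱼ); the off-diagonal part of the true-score variance is the same as above.
True-score variance = [2.2²·17.6²·0.64 + 1.8²·17.1²·0.81] + 929.605 = 1726.91 + 929.605 = 2656.52.
Reliability = 2656.52 / 3376.25 = 0.7868.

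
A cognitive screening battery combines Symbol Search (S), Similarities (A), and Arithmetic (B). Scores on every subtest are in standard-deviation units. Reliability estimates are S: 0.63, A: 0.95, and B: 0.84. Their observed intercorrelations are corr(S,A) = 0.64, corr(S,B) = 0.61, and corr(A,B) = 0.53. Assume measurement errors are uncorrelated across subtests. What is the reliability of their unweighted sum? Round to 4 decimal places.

0.9116

Var(S+A+B) = 3 + 2·[0.64 + 0.61 + 0.53] = 3 + 3.56 = 6.56.
With uncorrelated errors the cross-covariances are all true-score covariance, so they carry over unchanged; only the diagonal terms shrink to ρᵢσᵢ².
True-score variance = [0.63 + 0.95 + 0.84] + 3.56 = 2.42 + 3.56 = 5.98.
Reliability = 5.98 / 6.56 = 0.9116.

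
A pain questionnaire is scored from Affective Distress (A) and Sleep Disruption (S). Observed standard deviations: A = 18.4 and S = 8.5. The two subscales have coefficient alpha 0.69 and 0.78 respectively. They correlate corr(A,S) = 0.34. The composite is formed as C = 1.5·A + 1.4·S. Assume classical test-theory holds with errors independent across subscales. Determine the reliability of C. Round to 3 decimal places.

Var(C) = 1.5²·18.4² + 1.4²·8.5² + 2·[2.1·18.4·8.5·0.34] = 903.37 + 223.339 = 1126.71.
Under uncorrelated errors the observed covariances equal the true-score covariances, so only the own-variance terms attenuate.
True-score variance = [1.5²·18.4²·0.69 + 1.4²·8.5²·0.78] + 223.339 = 636.07 + 223.339 = 859.409.
Reliability = 859.409 / 1126.71 = 0.763.

0.763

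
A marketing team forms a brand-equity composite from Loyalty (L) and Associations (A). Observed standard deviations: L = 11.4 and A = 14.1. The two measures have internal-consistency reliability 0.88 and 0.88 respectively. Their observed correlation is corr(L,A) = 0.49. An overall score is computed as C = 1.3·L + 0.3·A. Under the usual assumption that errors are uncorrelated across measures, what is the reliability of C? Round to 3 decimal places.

0.905

Var(C) = 1.3²·11.4² + 0.3²·14.1² + 2·[0.39·11.4·14.1·0.49] = 237.525 + 61.4348 = 298.96.
Under uncorrelated errors the observed covariances equal the true-score covariances, so only the own-variance terms attenuate.
True-score variance = [1.3²·11.4²·0.88 + 0.3²·14.1²·0.88] + 61.4348 = 209.022 + 61.4348 = 270.457.
Reliability = 270.457 / 298.96 = 0.905.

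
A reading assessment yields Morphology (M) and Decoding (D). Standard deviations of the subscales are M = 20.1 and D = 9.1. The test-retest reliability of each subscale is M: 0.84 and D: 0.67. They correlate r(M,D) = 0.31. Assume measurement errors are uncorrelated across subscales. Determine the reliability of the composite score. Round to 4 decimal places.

Var(M+D) = 20.1² + 9.1² + 2·[20.1·9.1·0.31] = 486.82 + 113.404 = 600.224.
With uncorrelated errors the cross-covariances are all true-score covariance, so they carry over unchanged; only the diagonal terms shrink to ρᵢσᵢ².
True-score variance = [20.1²·0.84 + 9.1²·0.67] + 113.404 = 394.851 + 113.404 = 508.255.
Reliability = 508.255 / 600.224 = 0.8468.

0.8468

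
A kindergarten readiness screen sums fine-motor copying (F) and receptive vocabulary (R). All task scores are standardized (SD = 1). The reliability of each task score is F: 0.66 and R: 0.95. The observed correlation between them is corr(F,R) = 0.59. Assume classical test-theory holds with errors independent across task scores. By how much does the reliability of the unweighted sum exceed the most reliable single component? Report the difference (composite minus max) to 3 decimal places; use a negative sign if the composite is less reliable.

Var(sum) = 2 + 1.18 = 3.18; true-score variance = 1.61 + 1.18 = 2.79; composite reliability = 0.8774.
Max component reliability = 0.9500.
Difference = 0.8774 − 0.9500 = -0.073.

-0.073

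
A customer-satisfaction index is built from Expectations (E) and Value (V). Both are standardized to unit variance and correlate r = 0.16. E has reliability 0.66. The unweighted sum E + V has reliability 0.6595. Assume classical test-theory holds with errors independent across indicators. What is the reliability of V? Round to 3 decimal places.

0.550

Var(E+V) = 2 + 2·0.16 = 2.320.
True-score variance = ρ_E + ρ_V + 2·0.16, so 0.6595 = (0.66 + ρ_V + 0.32) / 2.320.
ρ_V = 0.6595·2.320 − 0.66 − 0.32 = 0.550.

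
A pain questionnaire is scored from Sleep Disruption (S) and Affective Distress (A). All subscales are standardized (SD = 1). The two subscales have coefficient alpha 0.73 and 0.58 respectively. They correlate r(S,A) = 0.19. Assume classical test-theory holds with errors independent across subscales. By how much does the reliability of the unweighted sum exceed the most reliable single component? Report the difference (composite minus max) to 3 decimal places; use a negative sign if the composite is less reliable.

Var(sum) = 2 + 0.38 = 2.38; true-score variance = 1.31 + 0.38 = 1.69; composite reliability = 0.7101.
Max component reliability = 0.7300.
Difference = 0.7101 − 0.7300 = -0.020.

-0.020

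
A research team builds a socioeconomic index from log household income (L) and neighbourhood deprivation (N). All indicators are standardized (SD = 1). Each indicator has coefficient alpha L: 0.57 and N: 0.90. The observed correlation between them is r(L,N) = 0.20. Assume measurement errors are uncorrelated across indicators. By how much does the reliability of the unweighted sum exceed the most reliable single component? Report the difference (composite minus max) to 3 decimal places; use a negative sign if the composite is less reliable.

-0.121

Var(sum) = 2 + 0.4 = 2.4; true-score variance = 1.47 + 0.4 = 1.87; composite reliability = 0.7792.
Max component reliability = 0.9000.
Difference = 0.7792 − 0.9000 = -0.121.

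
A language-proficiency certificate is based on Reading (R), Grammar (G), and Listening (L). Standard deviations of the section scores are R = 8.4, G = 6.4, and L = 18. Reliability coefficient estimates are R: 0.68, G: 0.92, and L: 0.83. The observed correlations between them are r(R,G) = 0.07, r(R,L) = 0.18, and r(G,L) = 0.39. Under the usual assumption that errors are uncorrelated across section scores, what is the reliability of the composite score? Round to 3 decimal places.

0.862

Var(R+G+L) = 8.4² + 6.4² + 18² + 2·[8.4·6.4·0.07 + 8.4·18·0.18 + 6.4·18·0.39] = 435.52 + 151.814 = 587.334.
With uncorrelated errors the cross-covariances are all true-score covariance, so they carry over unchanged; only the diagonal terms shrink to ρᵢσᵢ².
True-score variance = [8.4²·0.68 + 6.4²·0.92 + 18²·0.83] + 151.814 = 354.584 + 151.814 = 506.398.
Reliability = 506.398 / 587.334 = 0.862.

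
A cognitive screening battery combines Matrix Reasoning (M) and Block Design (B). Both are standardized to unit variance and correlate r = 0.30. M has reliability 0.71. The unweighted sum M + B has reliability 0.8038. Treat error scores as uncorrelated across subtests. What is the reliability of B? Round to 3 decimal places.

0.780

Var(M+B) = 2 + 2·0.30 = 2.600.
True-score variance = ρ_M + ρ_B + 2·0.30, so 0.8038 = (0.71 + ρ_B + 0.60) / 2.600.
ρ_B = 0.8038·2.600 − 0.71 − 0.60 = 0.780.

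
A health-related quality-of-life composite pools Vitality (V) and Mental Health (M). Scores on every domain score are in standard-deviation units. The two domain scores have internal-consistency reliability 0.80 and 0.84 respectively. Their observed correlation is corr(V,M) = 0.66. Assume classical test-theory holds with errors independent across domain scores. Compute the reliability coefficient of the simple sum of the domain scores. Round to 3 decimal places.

Var(V+M) = 2 + 2·[0.66] = 2 + 1.32 = 3.32.
With uncorrelated errors the cross-covariances are all true-score covariance, so they carry over unchanged; only the diagonal terms shrink to ρᵢσᵢ².
True-score variance = [0.80 + 0.84] + 1.32 = 1.64 + 1.32 = 2.96.
Reliability = 2.96 / 3.32 = 0.892.

0.892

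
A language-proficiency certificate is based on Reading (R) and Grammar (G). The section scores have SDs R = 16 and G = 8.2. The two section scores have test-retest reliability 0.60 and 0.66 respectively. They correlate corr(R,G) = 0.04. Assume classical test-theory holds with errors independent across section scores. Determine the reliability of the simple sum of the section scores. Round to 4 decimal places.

0.6247

Var(R+G) = 16² + 8.2² + 2·[16·8.2·0.04] = 323.24 + 10.496 = 333.736.
Under uncorrelated errors the observed covariances equal the true-score covariances, so only the own-variance terms attenuate.
True-score variance = [16²·0.60 + 8.2²·0.66] + 10.496 = 197.978 + 10.496 = 208.474.
Reliability = 208.474 / 333.736 = 0.6247.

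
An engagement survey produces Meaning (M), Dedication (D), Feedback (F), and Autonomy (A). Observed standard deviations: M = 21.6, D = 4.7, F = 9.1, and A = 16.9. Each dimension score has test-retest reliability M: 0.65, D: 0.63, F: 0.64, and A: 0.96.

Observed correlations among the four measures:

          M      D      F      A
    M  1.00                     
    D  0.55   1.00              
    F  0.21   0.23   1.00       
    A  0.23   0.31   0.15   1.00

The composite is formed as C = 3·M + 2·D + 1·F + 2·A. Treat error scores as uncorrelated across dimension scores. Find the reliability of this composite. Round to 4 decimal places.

Var(C) = 3²·21.6² + 2²·4.7² + 9.1² + 2²·16.9² + 2·[6·21.6·4.7·0.55 + 3·21.6·9.1·0.21 + 6·21.6·16.9·0.23 + 2·4.7·9.1·0.23 + 4·4.7·16.9·0.31 + 2·9.1·16.9·0.15] = 5512.65 + 2253.82 = 7766.47.
Under uncorrelated errors the observed covariances equal the true-score covariances, so only the own-variance terms attenuate.
True-score variance = [3²·21.6²·0.65 + 2²·4.7²·0.63 + 9.1²·0.64 + 2²·16.9²·0.96] + 2253.82 = 3934.78 + 2253.82 = 6188.6.
Reliability = 6188.6 / 7766.47 = 0.7968.

0.7968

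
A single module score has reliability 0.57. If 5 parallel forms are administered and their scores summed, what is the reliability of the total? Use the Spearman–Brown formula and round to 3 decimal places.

ρ_k = kρ / (1 + (k−1)ρ) = 5·0.57 / (1 + 4·0.57) = 2.850 / 3.280 = 0.869.

0.869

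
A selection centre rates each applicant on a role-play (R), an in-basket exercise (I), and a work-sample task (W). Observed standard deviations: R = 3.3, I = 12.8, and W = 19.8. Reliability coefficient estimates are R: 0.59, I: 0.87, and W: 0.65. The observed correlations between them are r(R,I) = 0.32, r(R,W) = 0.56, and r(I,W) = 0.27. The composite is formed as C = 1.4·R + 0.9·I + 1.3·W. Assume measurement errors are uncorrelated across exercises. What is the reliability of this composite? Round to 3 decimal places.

0.775

Var(C) = 1.4²·3.3² + 0.9²·12.8² + 1.3²·19.8² + 2·[1.26·3.3·12.8·0.32 + 1.82·3.3·19.8·0.56 + 1.17·12.8·19.8·0.27] = 816.602 + 327.375 = 1143.98.
With uncorrelated errors the cross-covariances are all true-score covariance, so they carry over unchanged; only the diagonal terms shrink to ρᵢσᵢ².
True-score variance = [1.4²·3.3²·0.59 + 0.9²·12.8²·0.87 + 1.3²·19.8²·0.65] + 327.375 = 558.707 + 327.375 = 886.082.
Reliability = 886.082 / 1143.98 = 0.775.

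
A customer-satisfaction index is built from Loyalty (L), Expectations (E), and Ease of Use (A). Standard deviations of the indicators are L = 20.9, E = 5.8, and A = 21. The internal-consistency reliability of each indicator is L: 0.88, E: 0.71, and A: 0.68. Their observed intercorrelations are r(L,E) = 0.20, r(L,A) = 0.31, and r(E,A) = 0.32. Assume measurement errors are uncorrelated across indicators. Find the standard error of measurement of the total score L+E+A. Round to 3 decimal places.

Var(total) = 911.45 + 398.558 = 1310.01.
True-score variance = 708.157 + 398.558 = 1106.72, so reliability = 0.8448.
Error variance = 1310.01 − 1106.72 = 203.293; SEM = √203.293 = 14.258.

14.258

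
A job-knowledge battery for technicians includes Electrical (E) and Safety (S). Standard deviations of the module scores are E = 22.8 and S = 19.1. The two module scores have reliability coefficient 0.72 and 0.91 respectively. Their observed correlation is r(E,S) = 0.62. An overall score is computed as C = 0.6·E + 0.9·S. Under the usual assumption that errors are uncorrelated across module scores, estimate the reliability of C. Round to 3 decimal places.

0.898

Var(C) = 0.6²·22.8² + 0.9²·19.1² + 2·[0.54·22.8·19.1·0.62] = 482.639 + 291.597 = 774.236.
Because errors are independent across components, Cov(Tᵢ,Tⱼ) = Cov(Xᵢ,Xⱼ); the off-diagonal part of the true-score variance is the same as above.
True-score variance = [0.6²·22.8²·0.72 + 0.9²·19.1²·0.91] + 291.597 = 403.644 + 291.597 = 695.241.
Reliability = 695.241 / 774.236 = 0.898.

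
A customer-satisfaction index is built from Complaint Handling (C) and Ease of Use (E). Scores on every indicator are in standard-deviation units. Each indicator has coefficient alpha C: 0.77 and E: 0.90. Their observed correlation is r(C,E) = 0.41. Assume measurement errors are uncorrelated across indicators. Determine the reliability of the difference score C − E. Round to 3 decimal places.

Var(C−E) = 1 + 1 − 2·0.41 = 2 − 0.82 = 1.18.
With uncorrelated errors the cross-covariances are all true-score covariance, so they carry over unchanged; only the diagonal terms shrink to ρᵢσᵢ².
True-score variance = [0.77 + 0.90] − 0.82 = 1.67 − 0.82 = 0.85.
Reliability = 0.85 / 1.18 = 0.720.

0.720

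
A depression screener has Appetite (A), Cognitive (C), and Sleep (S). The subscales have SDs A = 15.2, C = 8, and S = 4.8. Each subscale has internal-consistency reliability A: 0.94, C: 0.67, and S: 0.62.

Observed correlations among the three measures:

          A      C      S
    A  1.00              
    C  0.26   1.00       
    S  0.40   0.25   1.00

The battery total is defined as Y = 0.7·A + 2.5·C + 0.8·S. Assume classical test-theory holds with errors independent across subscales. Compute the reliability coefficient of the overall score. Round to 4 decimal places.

0.7965

Var(Y) = 0.7²·15.2² + 2.5²·8² + 0.8²·4.8² + 2·[1.75·15.2·8·0.26 + 0.56·15.2·4.8·0.40 + 2·8·4.8·0.25] = 527.955 + 181.742 = 709.697.
Because errors are independent across components, Cov(Tᵢ,Tⱼ) = Cov(Xᵢ,Xⱼ); the off-diagonal part of the true-score variance is the same as above.
True-score variance = [0.7²·15.2²·0.94 + 2.5²·8²·0.67 + 0.8²·4.8²·0.62] + 181.742 = 383.559 + 181.742 = 565.301.
Reliability = 565.301 / 709.697 = 0.7965.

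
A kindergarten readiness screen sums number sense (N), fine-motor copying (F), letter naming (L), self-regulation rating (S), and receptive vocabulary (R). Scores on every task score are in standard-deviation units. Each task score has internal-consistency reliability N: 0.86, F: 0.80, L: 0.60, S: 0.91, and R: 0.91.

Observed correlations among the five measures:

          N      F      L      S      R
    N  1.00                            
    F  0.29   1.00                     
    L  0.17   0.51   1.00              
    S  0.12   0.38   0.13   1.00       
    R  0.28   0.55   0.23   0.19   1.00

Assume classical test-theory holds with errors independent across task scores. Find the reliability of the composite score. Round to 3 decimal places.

0.914

Var(N+F+L+S+R) = 5 + 2·[0.29 + 0.17 + 0.12 + 0.28 + 0.51 + 0.38 + 0.55 + 0.13 + 0.23 + 0.19] = 5 + 5.7 = 10.7.
Under uncorrelated errors the observed covariances equal the true-score covariances, so only the own-variance terms attenuate.
True-score variance = [0.86 + 0.80 + 0.60 + 0.91 + 0.91] + 5.7 = 4.08 + 5.7 = 9.78.
Reliability = 9.78 / 10.7 = 0.914.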